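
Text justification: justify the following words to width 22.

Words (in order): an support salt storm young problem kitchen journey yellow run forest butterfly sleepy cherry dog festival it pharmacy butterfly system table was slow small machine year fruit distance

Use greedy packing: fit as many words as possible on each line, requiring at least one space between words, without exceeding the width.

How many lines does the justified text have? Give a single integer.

Line 1: ['an', 'support', 'salt', 'storm'] (min_width=21, slack=1)
Line 2: ['young', 'problem', 'kitchen'] (min_width=21, slack=1)
Line 3: ['journey', 'yellow', 'run'] (min_width=18, slack=4)
Line 4: ['forest', 'butterfly'] (min_width=16, slack=6)
Line 5: ['sleepy', 'cherry', 'dog'] (min_width=17, slack=5)
Line 6: ['festival', 'it', 'pharmacy'] (min_width=20, slack=2)
Line 7: ['butterfly', 'system', 'table'] (min_width=22, slack=0)
Line 8: ['was', 'slow', 'small', 'machine'] (min_width=22, slack=0)
Line 9: ['year', 'fruit', 'distance'] (min_width=19, slack=3)
Total lines: 9

Answer: 9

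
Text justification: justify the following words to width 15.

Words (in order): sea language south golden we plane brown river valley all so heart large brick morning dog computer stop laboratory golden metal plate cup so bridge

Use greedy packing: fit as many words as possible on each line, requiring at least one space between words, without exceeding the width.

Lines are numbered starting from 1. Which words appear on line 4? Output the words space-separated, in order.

Answer: river valley

Derivation:
Line 1: ['sea', 'language'] (min_width=12, slack=3)
Line 2: ['south', 'golden', 'we'] (min_width=15, slack=0)
Line 3: ['plane', 'brown'] (min_width=11, slack=4)
Line 4: ['river', 'valley'] (min_width=12, slack=3)
Line 5: ['all', 'so', 'heart'] (min_width=12, slack=3)
Line 6: ['large', 'brick'] (min_width=11, slack=4)
Line 7: ['morning', 'dog'] (min_width=11, slack=4)
Line 8: ['computer', 'stop'] (min_width=13, slack=2)
Line 9: ['laboratory'] (min_width=10, slack=5)
Line 10: ['golden', 'metal'] (min_width=12, slack=3)
Line 11: ['plate', 'cup', 'so'] (min_width=12, slack=3)
Line 12: ['bridge'] (min_width=6, slack=9)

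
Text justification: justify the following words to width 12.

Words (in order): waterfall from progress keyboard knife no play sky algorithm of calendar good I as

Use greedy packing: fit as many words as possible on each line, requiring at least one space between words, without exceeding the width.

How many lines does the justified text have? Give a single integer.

Line 1: ['waterfall'] (min_width=9, slack=3)
Line 2: ['from'] (min_width=4, slack=8)
Line 3: ['progress'] (min_width=8, slack=4)
Line 4: ['keyboard'] (min_width=8, slack=4)
Line 5: ['knife', 'no'] (min_width=8, slack=4)
Line 6: ['play', 'sky'] (min_width=8, slack=4)
Line 7: ['algorithm', 'of'] (min_width=12, slack=0)
Line 8: ['calendar'] (min_width=8, slack=4)
Line 9: ['good', 'I', 'as'] (min_width=9, slack=3)
Total lines: 9

Answer: 9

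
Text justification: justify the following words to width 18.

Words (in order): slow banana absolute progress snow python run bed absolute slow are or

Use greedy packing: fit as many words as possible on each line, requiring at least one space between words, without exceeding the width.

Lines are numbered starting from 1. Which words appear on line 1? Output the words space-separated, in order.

Line 1: ['slow', 'banana'] (min_width=11, slack=7)
Line 2: ['absolute', 'progress'] (min_width=17, slack=1)
Line 3: ['snow', 'python', 'run'] (min_width=15, slack=3)
Line 4: ['bed', 'absolute', 'slow'] (min_width=17, slack=1)
Line 5: ['are', 'or'] (min_width=6, slack=12)

Answer: slow banana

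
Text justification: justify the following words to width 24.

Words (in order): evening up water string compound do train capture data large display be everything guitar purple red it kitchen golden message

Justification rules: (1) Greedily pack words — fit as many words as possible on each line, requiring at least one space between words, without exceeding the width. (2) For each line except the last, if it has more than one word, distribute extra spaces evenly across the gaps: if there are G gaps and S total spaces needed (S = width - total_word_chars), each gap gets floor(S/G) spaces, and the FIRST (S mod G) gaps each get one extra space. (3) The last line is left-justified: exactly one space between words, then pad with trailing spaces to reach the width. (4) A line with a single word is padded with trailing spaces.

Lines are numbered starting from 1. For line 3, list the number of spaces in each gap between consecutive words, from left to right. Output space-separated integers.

Answer: 4 4

Derivation:
Line 1: ['evening', 'up', 'water', 'string'] (min_width=23, slack=1)
Line 2: ['compound', 'do', 'train'] (min_width=17, slack=7)
Line 3: ['capture', 'data', 'large'] (min_width=18, slack=6)
Line 4: ['display', 'be', 'everything'] (min_width=21, slack=3)
Line 5: ['guitar', 'purple', 'red', 'it'] (min_width=20, slack=4)
Line 6: ['kitchen', 'golden', 'message'] (min_width=22, slack=2)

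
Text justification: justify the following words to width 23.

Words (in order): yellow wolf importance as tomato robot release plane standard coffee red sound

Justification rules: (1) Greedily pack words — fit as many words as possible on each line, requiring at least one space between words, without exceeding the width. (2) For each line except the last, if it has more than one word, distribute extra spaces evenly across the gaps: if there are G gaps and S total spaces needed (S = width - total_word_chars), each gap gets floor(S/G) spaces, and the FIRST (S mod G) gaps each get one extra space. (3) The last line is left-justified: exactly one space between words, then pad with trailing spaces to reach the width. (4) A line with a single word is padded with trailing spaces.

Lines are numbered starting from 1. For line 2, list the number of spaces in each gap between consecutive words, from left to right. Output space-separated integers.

Line 1: ['yellow', 'wolf', 'importance'] (min_width=22, slack=1)
Line 2: ['as', 'tomato', 'robot', 'release'] (min_width=23, slack=0)
Line 3: ['plane', 'standard', 'coffee'] (min_width=21, slack=2)
Line 4: ['red', 'sound'] (min_width=9, slack=14)

Answer: 1 1 1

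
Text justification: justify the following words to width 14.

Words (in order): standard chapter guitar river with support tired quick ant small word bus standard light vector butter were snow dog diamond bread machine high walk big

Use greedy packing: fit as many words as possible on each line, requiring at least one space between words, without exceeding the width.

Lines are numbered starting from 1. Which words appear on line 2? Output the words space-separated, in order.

Answer: chapter guitar

Derivation:
Line 1: ['standard'] (min_width=8, slack=6)
Line 2: ['chapter', 'guitar'] (min_width=14, slack=0)
Line 3: ['river', 'with'] (min_width=10, slack=4)
Line 4: ['support', 'tired'] (min_width=13, slack=1)
Line 5: ['quick', 'ant'] (min_width=9, slack=5)
Line 6: ['small', 'word', 'bus'] (min_width=14, slack=0)
Line 7: ['standard', 'light'] (min_width=14, slack=0)
Line 8: ['vector', 'butter'] (min_width=13, slack=1)
Line 9: ['were', 'snow', 'dog'] (min_width=13, slack=1)
Line 10: ['diamond', 'bread'] (min_width=13, slack=1)
Line 11: ['machine', 'high'] (min_width=12, slack=2)
Line 12: ['walk', 'big'] (min_width=8, slack=6)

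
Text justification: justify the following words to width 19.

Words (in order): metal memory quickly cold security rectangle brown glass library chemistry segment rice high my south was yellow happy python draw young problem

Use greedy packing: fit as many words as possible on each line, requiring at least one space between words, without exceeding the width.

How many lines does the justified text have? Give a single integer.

Line 1: ['metal', 'memory'] (min_width=12, slack=7)
Line 2: ['quickly', 'cold'] (min_width=12, slack=7)
Line 3: ['security', 'rectangle'] (min_width=18, slack=1)
Line 4: ['brown', 'glass', 'library'] (min_width=19, slack=0)
Line 5: ['chemistry', 'segment'] (min_width=17, slack=2)
Line 6: ['rice', 'high', 'my', 'south'] (min_width=18, slack=1)
Line 7: ['was', 'yellow', 'happy'] (min_width=16, slack=3)
Line 8: ['python', 'draw', 'young'] (min_width=17, slack=2)
Line 9: ['problem'] (min_width=7, slack=12)
Total lines: 9

Answer: 9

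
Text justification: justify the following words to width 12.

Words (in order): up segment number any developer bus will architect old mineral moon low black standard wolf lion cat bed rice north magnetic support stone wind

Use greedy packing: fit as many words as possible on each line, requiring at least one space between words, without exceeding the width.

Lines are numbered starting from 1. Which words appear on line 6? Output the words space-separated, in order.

Answer: old mineral

Derivation:
Line 1: ['up', 'segment'] (min_width=10, slack=2)
Line 2: ['number', 'any'] (min_width=10, slack=2)
Line 3: ['developer'] (min_width=9, slack=3)
Line 4: ['bus', 'will'] (min_width=8, slack=4)
Line 5: ['architect'] (min_width=9, slack=3)
Line 6: ['old', 'mineral'] (min_width=11, slack=1)
Line 7: ['moon', 'low'] (min_width=8, slack=4)
Line 8: ['black'] (min_width=5, slack=7)
Line 9: ['standard'] (min_width=8, slack=4)
Line 10: ['wolf', 'lion'] (min_width=9, slack=3)
Line 11: ['cat', 'bed', 'rice'] (min_width=12, slack=0)
Line 12: ['north'] (min_width=5, slack=7)
Line 13: ['magnetic'] (min_width=8, slack=4)
Line 14: ['support'] (min_width=7, slack=5)
Line 15: ['stone', 'wind'] (min_width=10, slack=2)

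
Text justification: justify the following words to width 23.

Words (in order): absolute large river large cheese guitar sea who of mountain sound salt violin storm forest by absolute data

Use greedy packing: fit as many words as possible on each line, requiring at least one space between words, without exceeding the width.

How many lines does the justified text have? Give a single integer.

Line 1: ['absolute', 'large', 'river'] (min_width=20, slack=3)
Line 2: ['large', 'cheese', 'guitar', 'sea'] (min_width=23, slack=0)
Line 3: ['who', 'of', 'mountain', 'sound'] (min_width=21, slack=2)
Line 4: ['salt', 'violin', 'storm'] (min_width=17, slack=6)
Line 5: ['forest', 'by', 'absolute', 'data'] (min_width=23, slack=0)
Total lines: 5

Answer: 5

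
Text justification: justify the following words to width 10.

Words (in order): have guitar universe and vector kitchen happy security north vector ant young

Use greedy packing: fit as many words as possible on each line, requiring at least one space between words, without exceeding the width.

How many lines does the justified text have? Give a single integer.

Answer: 10

Derivation:
Line 1: ['have'] (min_width=4, slack=6)
Line 2: ['guitar'] (min_width=6, slack=4)
Line 3: ['universe'] (min_width=8, slack=2)
Line 4: ['and', 'vector'] (min_width=10, slack=0)
Line 5: ['kitchen'] (min_width=7, slack=3)
Line 6: ['happy'] (min_width=5, slack=5)
Line 7: ['security'] (min_width=8, slack=2)
Line 8: ['north'] (min_width=5, slack=5)
Line 9: ['vector', 'ant'] (min_width=10, slack=0)
Line 10: ['young'] (min_width=5, slack=5)
Total lines: 10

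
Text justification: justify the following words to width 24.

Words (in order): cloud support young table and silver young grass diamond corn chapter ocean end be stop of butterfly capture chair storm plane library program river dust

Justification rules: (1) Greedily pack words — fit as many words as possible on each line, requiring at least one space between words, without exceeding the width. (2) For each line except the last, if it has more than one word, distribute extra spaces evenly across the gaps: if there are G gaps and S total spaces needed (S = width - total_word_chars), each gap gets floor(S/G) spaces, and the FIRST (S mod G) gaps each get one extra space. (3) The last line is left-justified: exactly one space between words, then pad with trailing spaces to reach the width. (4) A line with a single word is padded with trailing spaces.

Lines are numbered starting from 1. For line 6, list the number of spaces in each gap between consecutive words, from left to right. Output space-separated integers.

Answer: 4 3

Derivation:
Line 1: ['cloud', 'support', 'young'] (min_width=19, slack=5)
Line 2: ['table', 'and', 'silver', 'young'] (min_width=22, slack=2)
Line 3: ['grass', 'diamond', 'corn'] (min_width=18, slack=6)
Line 4: ['chapter', 'ocean', 'end', 'be'] (min_width=20, slack=4)
Line 5: ['stop', 'of', 'butterfly'] (min_width=17, slack=7)
Line 6: ['capture', 'chair', 'storm'] (min_width=19, slack=5)
Line 7: ['plane', 'library', 'program'] (min_width=21, slack=3)
Line 8: ['river', 'dust'] (min_width=10, slack=14)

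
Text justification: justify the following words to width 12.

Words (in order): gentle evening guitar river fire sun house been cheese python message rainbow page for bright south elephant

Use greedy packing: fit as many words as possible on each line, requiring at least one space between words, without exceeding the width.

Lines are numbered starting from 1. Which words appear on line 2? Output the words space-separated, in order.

Answer: evening

Derivation:
Line 1: ['gentle'] (min_width=6, slack=6)
Line 2: ['evening'] (min_width=7, slack=5)
Line 3: ['guitar', 'river'] (min_width=12, slack=0)
Line 4: ['fire', 'sun'] (min_width=8, slack=4)
Line 5: ['house', 'been'] (min_width=10, slack=2)
Line 6: ['cheese'] (min_width=6, slack=6)
Line 7: ['python'] (min_width=6, slack=6)
Line 8: ['message'] (min_width=7, slack=5)
Line 9: ['rainbow', 'page'] (min_width=12, slack=0)
Line 10: ['for', 'bright'] (min_width=10, slack=2)
Line 11: ['south'] (min_width=5, slack=7)
Line 12: ['elephant'] (min_width=8, slack=4)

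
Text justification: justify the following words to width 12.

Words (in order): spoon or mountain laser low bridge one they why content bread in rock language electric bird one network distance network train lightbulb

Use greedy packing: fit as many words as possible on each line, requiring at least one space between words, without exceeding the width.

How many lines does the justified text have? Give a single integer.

Answer: 16

Derivation:
Line 1: ['spoon', 'or'] (min_width=8, slack=4)
Line 2: ['mountain'] (min_width=8, slack=4)
Line 3: ['laser', 'low'] (min_width=9, slack=3)
Line 4: ['bridge', 'one'] (min_width=10, slack=2)
Line 5: ['they', 'why'] (min_width=8, slack=4)
Line 6: ['content'] (min_width=7, slack=5)
Line 7: ['bread', 'in'] (min_width=8, slack=4)
Line 8: ['rock'] (min_width=4, slack=8)
Line 9: ['language'] (min_width=8, slack=4)
Line 10: ['electric'] (min_width=8, slack=4)
Line 11: ['bird', 'one'] (min_width=8, slack=4)
Line 12: ['network'] (min_width=7, slack=5)
Line 13: ['distance'] (min_width=8, slack=4)
Line 14: ['network'] (min_width=7, slack=5)
Line 15: ['train'] (min_width=5, slack=7)
Line 16: ['lightbulb'] (min_width=9, slack=3)
Total lines: 16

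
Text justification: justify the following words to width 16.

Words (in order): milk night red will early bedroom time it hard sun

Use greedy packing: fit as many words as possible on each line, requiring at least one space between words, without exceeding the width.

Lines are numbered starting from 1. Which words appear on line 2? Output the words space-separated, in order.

Answer: will early

Derivation:
Line 1: ['milk', 'night', 'red'] (min_width=14, slack=2)
Line 2: ['will', 'early'] (min_width=10, slack=6)
Line 3: ['bedroom', 'time', 'it'] (min_width=15, slack=1)
Line 4: ['hard', 'sun'] (min_width=8, slack=8)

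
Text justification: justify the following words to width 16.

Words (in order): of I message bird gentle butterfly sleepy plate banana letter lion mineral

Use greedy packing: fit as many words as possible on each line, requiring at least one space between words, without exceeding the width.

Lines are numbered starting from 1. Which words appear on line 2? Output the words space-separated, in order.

Line 1: ['of', 'I', 'message'] (min_width=12, slack=4)
Line 2: ['bird', 'gentle'] (min_width=11, slack=5)
Line 3: ['butterfly', 'sleepy'] (min_width=16, slack=0)
Line 4: ['plate', 'banana'] (min_width=12, slack=4)
Line 5: ['letter', 'lion'] (min_width=11, slack=5)
Line 6: ['mineral'] (min_width=7, slack=9)

Answer: bird gentle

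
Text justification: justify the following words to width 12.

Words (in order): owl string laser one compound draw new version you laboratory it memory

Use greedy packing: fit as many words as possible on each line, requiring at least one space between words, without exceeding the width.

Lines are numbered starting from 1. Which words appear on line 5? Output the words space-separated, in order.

Line 1: ['owl', 'string'] (min_width=10, slack=2)
Line 2: ['laser', 'one'] (min_width=9, slack=3)
Line 3: ['compound'] (min_width=8, slack=4)
Line 4: ['draw', 'new'] (min_width=8, slack=4)
Line 5: ['version', 'you'] (min_width=11, slack=1)
Line 6: ['laboratory'] (min_width=10, slack=2)
Line 7: ['it', 'memory'] (min_width=9, slack=3)

Answer: version you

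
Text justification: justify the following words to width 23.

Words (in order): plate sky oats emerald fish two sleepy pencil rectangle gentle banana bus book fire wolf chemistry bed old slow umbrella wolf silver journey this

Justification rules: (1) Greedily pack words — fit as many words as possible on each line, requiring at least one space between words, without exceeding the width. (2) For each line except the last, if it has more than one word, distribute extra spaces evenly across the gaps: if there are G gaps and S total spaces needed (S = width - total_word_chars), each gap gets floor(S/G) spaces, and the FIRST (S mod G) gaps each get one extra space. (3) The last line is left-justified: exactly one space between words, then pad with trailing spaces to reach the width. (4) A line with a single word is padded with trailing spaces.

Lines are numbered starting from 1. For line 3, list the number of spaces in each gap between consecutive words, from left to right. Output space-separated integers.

Answer: 1 1

Derivation:
Line 1: ['plate', 'sky', 'oats', 'emerald'] (min_width=22, slack=1)
Line 2: ['fish', 'two', 'sleepy', 'pencil'] (min_width=22, slack=1)
Line 3: ['rectangle', 'gentle', 'banana'] (min_width=23, slack=0)
Line 4: ['bus', 'book', 'fire', 'wolf'] (min_width=18, slack=5)
Line 5: ['chemistry', 'bed', 'old', 'slow'] (min_width=22, slack=1)
Line 6: ['umbrella', 'wolf', 'silver'] (min_width=20, slack=3)
Line 7: ['journey', 'this'] (min_width=12, slack=11)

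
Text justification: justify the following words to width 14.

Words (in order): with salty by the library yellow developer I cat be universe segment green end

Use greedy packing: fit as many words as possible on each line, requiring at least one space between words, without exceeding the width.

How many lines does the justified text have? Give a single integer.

Line 1: ['with', 'salty', 'by'] (min_width=13, slack=1)
Line 2: ['the', 'library'] (min_width=11, slack=3)
Line 3: ['yellow'] (min_width=6, slack=8)
Line 4: ['developer', 'I'] (min_width=11, slack=3)
Line 5: ['cat', 'be'] (min_width=6, slack=8)
Line 6: ['universe'] (min_width=8, slack=6)
Line 7: ['segment', 'green'] (min_width=13, slack=1)
Line 8: ['end'] (min_width=3, slack=11)
Total lines: 8

Answer: 8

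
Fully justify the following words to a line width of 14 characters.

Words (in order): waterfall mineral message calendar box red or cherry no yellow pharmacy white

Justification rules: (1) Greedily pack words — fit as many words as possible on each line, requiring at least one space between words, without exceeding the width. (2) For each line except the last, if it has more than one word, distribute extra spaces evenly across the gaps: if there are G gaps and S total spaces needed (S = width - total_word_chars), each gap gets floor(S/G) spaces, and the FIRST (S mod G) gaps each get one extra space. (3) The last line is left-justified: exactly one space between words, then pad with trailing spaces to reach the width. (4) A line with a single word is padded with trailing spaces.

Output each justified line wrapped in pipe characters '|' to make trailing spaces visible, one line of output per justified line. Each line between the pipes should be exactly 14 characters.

Line 1: ['waterfall'] (min_width=9, slack=5)
Line 2: ['mineral'] (min_width=7, slack=7)
Line 3: ['message'] (min_width=7, slack=7)
Line 4: ['calendar', 'box'] (min_width=12, slack=2)
Line 5: ['red', 'or', 'cherry'] (min_width=13, slack=1)
Line 6: ['no', 'yellow'] (min_width=9, slack=5)
Line 7: ['pharmacy', 'white'] (min_width=14, slack=0)

Answer: |waterfall     |
|mineral       |
|message       |
|calendar   box|
|red  or cherry|
|no      yellow|
|pharmacy white|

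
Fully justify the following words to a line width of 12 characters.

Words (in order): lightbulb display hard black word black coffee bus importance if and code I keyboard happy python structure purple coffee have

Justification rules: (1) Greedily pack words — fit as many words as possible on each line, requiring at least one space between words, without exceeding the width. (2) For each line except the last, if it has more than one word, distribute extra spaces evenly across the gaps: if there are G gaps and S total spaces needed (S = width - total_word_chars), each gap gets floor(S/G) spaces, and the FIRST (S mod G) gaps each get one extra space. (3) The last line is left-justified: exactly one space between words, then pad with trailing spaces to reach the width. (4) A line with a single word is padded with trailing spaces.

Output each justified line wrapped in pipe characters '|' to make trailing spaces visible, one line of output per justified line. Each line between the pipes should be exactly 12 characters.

Answer: |lightbulb   |
|display hard|
|black   word|
|black coffee|
|bus         |
|importance  |
|if  and code|
|I   keyboard|
|happy python|
|structure   |
|purple      |
|coffee have |

Derivation:
Line 1: ['lightbulb'] (min_width=9, slack=3)
Line 2: ['display', 'hard'] (min_width=12, slack=0)
Line 3: ['black', 'word'] (min_width=10, slack=2)
Line 4: ['black', 'coffee'] (min_width=12, slack=0)
Line 5: ['bus'] (min_width=3, slack=9)
Line 6: ['importance'] (min_width=10, slack=2)
Line 7: ['if', 'and', 'code'] (min_width=11, slack=1)
Line 8: ['I', 'keyboard'] (min_width=10, slack=2)
Line 9: ['happy', 'python'] (min_width=12, slack=0)
Line 10: ['structure'] (min_width=9, slack=3)
Line 11: ['purple'] (min_width=6, slack=6)
Line 12: ['coffee', 'have'] (min_width=11, slack=1)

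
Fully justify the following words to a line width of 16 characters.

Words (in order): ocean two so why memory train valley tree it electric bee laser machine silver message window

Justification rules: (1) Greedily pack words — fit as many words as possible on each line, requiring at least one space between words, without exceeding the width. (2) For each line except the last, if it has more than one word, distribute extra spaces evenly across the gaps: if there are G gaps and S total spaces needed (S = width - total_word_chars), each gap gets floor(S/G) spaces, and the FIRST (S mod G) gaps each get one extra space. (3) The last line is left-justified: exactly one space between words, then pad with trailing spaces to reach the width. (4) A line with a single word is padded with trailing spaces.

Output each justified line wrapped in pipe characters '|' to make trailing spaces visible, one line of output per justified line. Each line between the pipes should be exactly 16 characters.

Line 1: ['ocean', 'two', 'so', 'why'] (min_width=16, slack=0)
Line 2: ['memory', 'train'] (min_width=12, slack=4)
Line 3: ['valley', 'tree', 'it'] (min_width=14, slack=2)
Line 4: ['electric', 'bee'] (min_width=12, slack=4)
Line 5: ['laser', 'machine'] (min_width=13, slack=3)
Line 6: ['silver', 'message'] (min_width=14, slack=2)
Line 7: ['window'] (min_width=6, slack=10)

Answer: |ocean two so why|
|memory     train|
|valley  tree  it|
|electric     bee|
|laser    machine|
|silver   message|
|window          |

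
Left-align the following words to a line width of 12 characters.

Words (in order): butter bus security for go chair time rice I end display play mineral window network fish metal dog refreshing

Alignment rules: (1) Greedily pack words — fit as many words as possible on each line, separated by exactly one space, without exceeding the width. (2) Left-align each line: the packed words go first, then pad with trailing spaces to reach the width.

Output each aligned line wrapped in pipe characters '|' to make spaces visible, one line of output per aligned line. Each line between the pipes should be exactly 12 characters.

Line 1: ['butter', 'bus'] (min_width=10, slack=2)
Line 2: ['security', 'for'] (min_width=12, slack=0)
Line 3: ['go', 'chair'] (min_width=8, slack=4)
Line 4: ['time', 'rice', 'I'] (min_width=11, slack=1)
Line 5: ['end', 'display'] (min_width=11, slack=1)
Line 6: ['play', 'mineral'] (min_width=12, slack=0)
Line 7: ['window'] (min_width=6, slack=6)
Line 8: ['network', 'fish'] (min_width=12, slack=0)
Line 9: ['metal', 'dog'] (min_width=9, slack=3)
Line 10: ['refreshing'] (min_width=10, slack=2)

Answer: |butter bus  |
|security for|
|go chair    |
|time rice I |
|end display |
|play mineral|
|window      |
|network fish|
|metal dog   |
|refreshing  |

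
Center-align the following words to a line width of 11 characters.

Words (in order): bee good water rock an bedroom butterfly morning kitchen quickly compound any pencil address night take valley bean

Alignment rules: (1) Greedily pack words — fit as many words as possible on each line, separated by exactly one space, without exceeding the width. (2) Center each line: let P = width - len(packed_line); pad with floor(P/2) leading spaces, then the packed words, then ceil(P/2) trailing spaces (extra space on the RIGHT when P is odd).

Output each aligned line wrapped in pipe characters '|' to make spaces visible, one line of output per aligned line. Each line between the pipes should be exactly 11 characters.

Line 1: ['bee', 'good'] (min_width=8, slack=3)
Line 2: ['water', 'rock'] (min_width=10, slack=1)
Line 3: ['an', 'bedroom'] (min_width=10, slack=1)
Line 4: ['butterfly'] (min_width=9, slack=2)
Line 5: ['morning'] (min_width=7, slack=4)
Line 6: ['kitchen'] (min_width=7, slack=4)
Line 7: ['quickly'] (min_width=7, slack=4)
Line 8: ['compound'] (min_width=8, slack=3)
Line 9: ['any', 'pencil'] (min_width=10, slack=1)
Line 10: ['address'] (min_width=7, slack=4)
Line 11: ['night', 'take'] (min_width=10, slack=1)
Line 12: ['valley', 'bean'] (min_width=11, slack=0)

Answer: | bee good  |
|water rock |
|an bedroom |
| butterfly |
|  morning  |
|  kitchen  |
|  quickly  |
| compound  |
|any pencil |
|  address  |
|night take |
|valley bean|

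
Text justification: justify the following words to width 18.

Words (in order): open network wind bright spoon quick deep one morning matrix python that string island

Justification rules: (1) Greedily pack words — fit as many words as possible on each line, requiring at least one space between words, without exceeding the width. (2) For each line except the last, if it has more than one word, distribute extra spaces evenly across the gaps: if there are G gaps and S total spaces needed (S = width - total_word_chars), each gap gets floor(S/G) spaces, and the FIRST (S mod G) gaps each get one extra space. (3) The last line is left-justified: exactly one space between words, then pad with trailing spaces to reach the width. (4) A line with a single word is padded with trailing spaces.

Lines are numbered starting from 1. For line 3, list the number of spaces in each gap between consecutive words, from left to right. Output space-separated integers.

Line 1: ['open', 'network', 'wind'] (min_width=17, slack=1)
Line 2: ['bright', 'spoon', 'quick'] (min_width=18, slack=0)
Line 3: ['deep', 'one', 'morning'] (min_width=16, slack=2)
Line 4: ['matrix', 'python', 'that'] (min_width=18, slack=0)
Line 5: ['string', 'island'] (min_width=13, slack=5)

Answer: 2 2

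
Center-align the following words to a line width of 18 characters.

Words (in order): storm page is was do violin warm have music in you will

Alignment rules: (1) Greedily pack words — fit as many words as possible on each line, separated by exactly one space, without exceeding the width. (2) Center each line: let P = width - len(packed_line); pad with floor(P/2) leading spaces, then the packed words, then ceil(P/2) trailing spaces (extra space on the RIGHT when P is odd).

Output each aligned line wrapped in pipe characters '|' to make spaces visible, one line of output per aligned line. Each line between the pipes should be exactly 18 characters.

Answer: |storm page is was |
|  do violin warm  |
|have music in you |
|       will       |

Derivation:
Line 1: ['storm', 'page', 'is', 'was'] (min_width=17, slack=1)
Line 2: ['do', 'violin', 'warm'] (min_width=14, slack=4)
Line 3: ['have', 'music', 'in', 'you'] (min_width=17, slack=1)
Line 4: ['will'] (min_width=4, slack=14)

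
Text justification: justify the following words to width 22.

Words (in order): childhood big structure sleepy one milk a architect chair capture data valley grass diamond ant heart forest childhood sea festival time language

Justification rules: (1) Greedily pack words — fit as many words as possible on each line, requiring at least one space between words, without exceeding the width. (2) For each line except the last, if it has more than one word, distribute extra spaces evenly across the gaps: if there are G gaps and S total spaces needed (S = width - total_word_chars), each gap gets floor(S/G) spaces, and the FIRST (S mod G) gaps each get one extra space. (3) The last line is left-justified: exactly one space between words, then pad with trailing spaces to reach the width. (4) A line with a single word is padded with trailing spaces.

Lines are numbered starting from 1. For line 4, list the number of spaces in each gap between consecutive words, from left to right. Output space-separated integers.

Answer: 3 2

Derivation:
Line 1: ['childhood', 'big'] (min_width=13, slack=9)
Line 2: ['structure', 'sleepy', 'one'] (min_width=20, slack=2)
Line 3: ['milk', 'a', 'architect', 'chair'] (min_width=22, slack=0)
Line 4: ['capture', 'data', 'valley'] (min_width=19, slack=3)
Line 5: ['grass', 'diamond', 'ant'] (min_width=17, slack=5)
Line 6: ['heart', 'forest', 'childhood'] (min_width=22, slack=0)
Line 7: ['sea', 'festival', 'time'] (min_width=17, slack=5)
Line 8: ['language'] (min_width=8, slack=14)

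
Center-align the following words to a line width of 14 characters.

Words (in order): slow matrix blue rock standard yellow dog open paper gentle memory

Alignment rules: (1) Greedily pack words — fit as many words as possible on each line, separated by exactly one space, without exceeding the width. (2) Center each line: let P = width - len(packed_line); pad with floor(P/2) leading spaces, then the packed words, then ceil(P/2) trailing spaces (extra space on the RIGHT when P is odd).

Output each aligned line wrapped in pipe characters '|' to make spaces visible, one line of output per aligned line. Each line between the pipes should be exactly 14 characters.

Answer: | slow matrix  |
|  blue rock   |
|   standard   |
|  yellow dog  |
|  open paper  |
|gentle memory |

Derivation:
Line 1: ['slow', 'matrix'] (min_width=11, slack=3)
Line 2: ['blue', 'rock'] (min_width=9, slack=5)
Line 3: ['standard'] (min_width=8, slack=6)
Line 4: ['yellow', 'dog'] (min_width=10, slack=4)
Line 5: ['open', 'paper'] (min_width=10, slack=4)
Line 6: ['gentle', 'memory'] (min_width=13, slack=1)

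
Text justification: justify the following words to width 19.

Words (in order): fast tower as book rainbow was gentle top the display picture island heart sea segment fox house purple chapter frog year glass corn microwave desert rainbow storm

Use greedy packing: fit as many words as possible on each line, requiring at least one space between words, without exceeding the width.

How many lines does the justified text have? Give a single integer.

Line 1: ['fast', 'tower', 'as', 'book'] (min_width=18, slack=1)
Line 2: ['rainbow', 'was', 'gentle'] (min_width=18, slack=1)
Line 3: ['top', 'the', 'display'] (min_width=15, slack=4)
Line 4: ['picture', 'island'] (min_width=14, slack=5)
Line 5: ['heart', 'sea', 'segment'] (min_width=17, slack=2)
Line 6: ['fox', 'house', 'purple'] (min_width=16, slack=3)
Line 7: ['chapter', 'frog', 'year'] (min_width=17, slack=2)
Line 8: ['glass', 'corn'] (min_width=10, slack=9)
Line 9: ['microwave', 'desert'] (min_width=16, slack=3)
Line 10: ['rainbow', 'storm'] (min_width=13, slack=6)
Total lines: 10

Answer: 10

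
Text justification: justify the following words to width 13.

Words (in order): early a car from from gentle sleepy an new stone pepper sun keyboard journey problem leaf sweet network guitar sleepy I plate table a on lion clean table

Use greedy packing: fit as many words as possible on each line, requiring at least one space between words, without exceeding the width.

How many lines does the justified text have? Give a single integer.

Answer: 13

Derivation:
Line 1: ['early', 'a', 'car'] (min_width=11, slack=2)
Line 2: ['from', 'from'] (min_width=9, slack=4)
Line 3: ['gentle', 'sleepy'] (min_width=13, slack=0)
Line 4: ['an', 'new', 'stone'] (min_width=12, slack=1)
Line 5: ['pepper', 'sun'] (min_width=10, slack=3)
Line 6: ['keyboard'] (min_width=8, slack=5)
Line 7: ['journey'] (min_width=7, slack=6)
Line 8: ['problem', 'leaf'] (min_width=12, slack=1)
Line 9: ['sweet', 'network'] (min_width=13, slack=0)
Line 10: ['guitar', 'sleepy'] (min_width=13, slack=0)
Line 11: ['I', 'plate', 'table'] (min_width=13, slack=0)
Line 12: ['a', 'on', 'lion'] (min_width=9, slack=4)
Line 13: ['clean', 'table'] (min_width=11, slack=2)
Total lines: 13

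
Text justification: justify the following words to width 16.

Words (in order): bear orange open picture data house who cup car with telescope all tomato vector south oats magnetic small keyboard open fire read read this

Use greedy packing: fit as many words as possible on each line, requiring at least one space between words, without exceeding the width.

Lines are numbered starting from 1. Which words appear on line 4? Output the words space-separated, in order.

Answer: car with

Derivation:
Line 1: ['bear', 'orange', 'open'] (min_width=16, slack=0)
Line 2: ['picture', 'data'] (min_width=12, slack=4)
Line 3: ['house', 'who', 'cup'] (min_width=13, slack=3)
Line 4: ['car', 'with'] (min_width=8, slack=8)
Line 5: ['telescope', 'all'] (min_width=13, slack=3)
Line 6: ['tomato', 'vector'] (min_width=13, slack=3)
Line 7: ['south', 'oats'] (min_width=10, slack=6)
Line 8: ['magnetic', 'small'] (min_width=14, slack=2)
Line 9: ['keyboard', 'open'] (min_width=13, slack=3)
Line 10: ['fire', 'read', 'read'] (min_width=14, slack=2)
Line 11: ['this'] (min_width=4, slack=12)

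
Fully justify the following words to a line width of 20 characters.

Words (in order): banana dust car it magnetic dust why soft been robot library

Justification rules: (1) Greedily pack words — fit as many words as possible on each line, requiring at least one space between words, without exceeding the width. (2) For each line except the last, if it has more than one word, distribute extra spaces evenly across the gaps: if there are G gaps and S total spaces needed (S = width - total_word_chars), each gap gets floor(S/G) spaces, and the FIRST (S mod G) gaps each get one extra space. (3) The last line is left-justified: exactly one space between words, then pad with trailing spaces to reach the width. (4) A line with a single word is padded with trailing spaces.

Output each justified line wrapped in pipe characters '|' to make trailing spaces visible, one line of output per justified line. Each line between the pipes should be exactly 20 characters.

Line 1: ['banana', 'dust', 'car', 'it'] (min_width=18, slack=2)
Line 2: ['magnetic', 'dust', 'why'] (min_width=17, slack=3)
Line 3: ['soft', 'been', 'robot'] (min_width=15, slack=5)
Line 4: ['library'] (min_width=7, slack=13)

Answer: |banana  dust  car it|
|magnetic   dust  why|
|soft    been   robot|
|library             |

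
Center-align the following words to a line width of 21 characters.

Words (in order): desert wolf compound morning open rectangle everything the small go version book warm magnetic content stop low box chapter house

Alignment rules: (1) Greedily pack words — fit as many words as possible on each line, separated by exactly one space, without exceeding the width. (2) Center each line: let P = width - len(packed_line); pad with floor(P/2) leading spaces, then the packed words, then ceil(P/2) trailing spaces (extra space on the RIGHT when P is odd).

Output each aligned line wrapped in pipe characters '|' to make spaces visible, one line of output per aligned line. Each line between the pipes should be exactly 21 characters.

Line 1: ['desert', 'wolf', 'compound'] (min_width=20, slack=1)
Line 2: ['morning', 'open'] (min_width=12, slack=9)
Line 3: ['rectangle', 'everything'] (min_width=20, slack=1)
Line 4: ['the', 'small', 'go', 'version'] (min_width=20, slack=1)
Line 5: ['book', 'warm', 'magnetic'] (min_width=18, slack=3)
Line 6: ['content', 'stop', 'low', 'box'] (min_width=20, slack=1)
Line 7: ['chapter', 'house'] (min_width=13, slack=8)

Answer: |desert wolf compound |
|    morning open     |
|rectangle everything |
|the small go version |
| book warm magnetic  |
|content stop low box |
|    chapter house    |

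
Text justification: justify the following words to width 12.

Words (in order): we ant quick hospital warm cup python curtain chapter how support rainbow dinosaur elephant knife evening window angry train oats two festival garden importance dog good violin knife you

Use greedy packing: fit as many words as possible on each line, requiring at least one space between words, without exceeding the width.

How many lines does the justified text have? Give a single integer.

Answer: 20

Derivation:
Line 1: ['we', 'ant', 'quick'] (min_width=12, slack=0)
Line 2: ['hospital'] (min_width=8, slack=4)
Line 3: ['warm', 'cup'] (min_width=8, slack=4)
Line 4: ['python'] (min_width=6, slack=6)
Line 5: ['curtain'] (min_width=7, slack=5)
Line 6: ['chapter', 'how'] (min_width=11, slack=1)
Line 7: ['support'] (min_width=7, slack=5)
Line 8: ['rainbow'] (min_width=7, slack=5)
Line 9: ['dinosaur'] (min_width=8, slack=4)
Line 10: ['elephant'] (min_width=8, slack=4)
Line 11: ['knife'] (min_width=5, slack=7)
Line 12: ['evening'] (min_width=7, slack=5)
Line 13: ['window', 'angry'] (min_width=12, slack=0)
Line 14: ['train', 'oats'] (min_width=10, slack=2)
Line 15: ['two', 'festival'] (min_width=12, slack=0)
Line 16: ['garden'] (min_width=6, slack=6)
Line 17: ['importance'] (min_width=10, slack=2)
Line 18: ['dog', 'good'] (min_width=8, slack=4)
Line 19: ['violin', 'knife'] (min_width=12, slack=0)
Line 20: ['you'] (min_width=3, slack=9)
Total lines: 20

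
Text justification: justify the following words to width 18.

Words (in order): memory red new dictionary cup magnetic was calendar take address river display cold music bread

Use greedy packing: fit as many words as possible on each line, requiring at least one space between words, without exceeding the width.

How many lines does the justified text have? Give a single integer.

Answer: 7

Derivation:
Line 1: ['memory', 'red', 'new'] (min_width=14, slack=4)
Line 2: ['dictionary', 'cup'] (min_width=14, slack=4)
Line 3: ['magnetic', 'was'] (min_width=12, slack=6)
Line 4: ['calendar', 'take'] (min_width=13, slack=5)
Line 5: ['address', 'river'] (min_width=13, slack=5)
Line 6: ['display', 'cold', 'music'] (min_width=18, slack=0)
Line 7: ['bread'] (min_width=5, slack=13)
Total lines: 7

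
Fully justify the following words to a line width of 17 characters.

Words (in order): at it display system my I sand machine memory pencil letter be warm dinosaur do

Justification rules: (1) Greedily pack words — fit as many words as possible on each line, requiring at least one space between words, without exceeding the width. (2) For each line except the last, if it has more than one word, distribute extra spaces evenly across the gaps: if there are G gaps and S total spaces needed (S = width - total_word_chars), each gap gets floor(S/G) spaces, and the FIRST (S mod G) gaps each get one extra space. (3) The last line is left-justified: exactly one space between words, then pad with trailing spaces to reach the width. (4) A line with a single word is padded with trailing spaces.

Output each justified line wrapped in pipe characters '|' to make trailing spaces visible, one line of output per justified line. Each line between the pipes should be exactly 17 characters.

Line 1: ['at', 'it', 'display'] (min_width=13, slack=4)
Line 2: ['system', 'my', 'I', 'sand'] (min_width=16, slack=1)
Line 3: ['machine', 'memory'] (min_width=14, slack=3)
Line 4: ['pencil', 'letter', 'be'] (min_width=16, slack=1)
Line 5: ['warm', 'dinosaur', 'do'] (min_width=16, slack=1)

Answer: |at   it   display|
|system  my I sand|
|machine    memory|
|pencil  letter be|
|warm dinosaur do |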